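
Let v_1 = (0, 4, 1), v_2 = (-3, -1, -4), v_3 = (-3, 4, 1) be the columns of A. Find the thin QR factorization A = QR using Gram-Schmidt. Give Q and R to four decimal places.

Q = [[0.0000, -0.6362, -0.7715], [0.9701, 0.1871, -0.1543], [0.2425, -0.7485, 0.6172]], R = [[4.1231, -1.9403, 4.1231], [0.0000, 4.7154, 1.9086], [0.0000, 0.0000, 2.3146]]

v_1 = (0, 4, 1); ‖v_1‖ = 4.1231, so e_1 = (0.0000, 0.9701, 0.2425).
e_1·v_2 = 0.0000·(-3) + 0.9701·(-1) + 0.2425·(-4) = -1.9403.
u_2 = v_2 + 1.9403·e_1 = (-3.0000, 0.8824, -3.5294).
‖u_2‖ = 4.7154, so e_2 = (-0.6362, 0.1871, -0.7485).
e_1·v_3 = 0.0000·(-3) + 0.9701·4 + 0.2425·1 = 4.1231; e_2·v_3 = (-0.6362)·(-3) + 0.1871·4 + (-0.7485)·1 = 1.9086.
u_3 = v_3 − 4.1231·e_1 − 1.9086·e_2 = (-1.7857, -0.3571, 1.4286).
‖u_3‖ = 2.3146, so e_3 = (-0.7715, -0.1543, 0.6172).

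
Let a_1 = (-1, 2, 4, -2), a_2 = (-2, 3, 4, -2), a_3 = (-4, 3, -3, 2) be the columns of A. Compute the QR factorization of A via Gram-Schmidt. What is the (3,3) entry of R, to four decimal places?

r_{33} = 0.4685

q_1 = a_1/‖a_1‖ = (-1, 2, 4, -2)/5.0000 = (-0.2000, 0.4000, 0.8000, -0.4000).
r_{12} = q_1·a_2 = 5.6000.
u_2 = a_2 − 5.6000·q_1 = (-0.8800, 0.7600, -0.4800, 0.2400).
‖u_2‖ = 1.2806, so q_2 = (-0.6872, 0.5935, -0.3748, 0.1874).
r_{13} = q_1·a_3 = -1.2000; r_{23} = q_2·a_3 = 6.0283.
u_3 = a_3 + 1.2000·q_1 − 6.0283·q_2 = (-0.0976, -0.0976, 0.2195, 0.3902).
r_{33} = ‖u_3‖ = 0.4685.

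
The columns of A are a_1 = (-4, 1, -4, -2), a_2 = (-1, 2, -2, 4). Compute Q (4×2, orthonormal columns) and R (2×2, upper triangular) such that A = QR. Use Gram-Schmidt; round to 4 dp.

Q = [[-0.6576, -0.0717], [0.1644, 0.3749], [-0.6576, -0.2757], [-0.3288, 0.8822]], R = [[6.0828, 0.9864], [0.0000, 4.9017]]

a_1 = (-4, 1, -4, -2); ‖a_1‖ = 6.0828, so e_1 = (-0.6576, 0.1644, -0.6576, -0.3288).
e_1·a_2 = (-0.6576)·(-1) + 0.1644·2 + (-0.6576)·(-2) + (-0.3288)·4 = 0.9864.
u_2 = a_2 − 0.9864·e_1 = (-0.3514, 1.8378, -1.3514, 4.3243).
‖u_2‖ = 4.9017, so e_2 = (-0.0717, 0.3749, -0.2757, 0.8822).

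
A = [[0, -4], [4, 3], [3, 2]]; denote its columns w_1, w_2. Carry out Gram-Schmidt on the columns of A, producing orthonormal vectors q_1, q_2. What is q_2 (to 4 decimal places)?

q_2 = (-0.9988, 0.0300, -0.0400)

w_1 = (0, 4, 3); ‖w_1‖ = 5.0000, so q_1 = (0.0000, 0.8000, 0.6000).
q_1·w_2 = 0.0000·(-4) + 0.8000·3 + 0.6000·2 = 3.6000.
u_2 = w_2 − 3.6000·q_1 = (-4.0000, 0.1200, -0.1600).
‖u_2‖ = 4.0050, so q_2 = (-0.9988, 0.0300, -0.0400).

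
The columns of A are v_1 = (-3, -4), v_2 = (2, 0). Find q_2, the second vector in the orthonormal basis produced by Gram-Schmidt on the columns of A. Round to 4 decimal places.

q_1 = v_1/‖v_1‖ = (-3, -4)/5.0000 = (-0.6000, -0.8000).
r_{12} = q_1·v_2 = -1.2000.
u_2 = v_2 + 1.2000·q_1 = (1.2800, -0.9600).
‖u_2‖ = 1.6000, so q_2 = (0.8000, -0.6000).

q_2 = (0.8000, -0.6000)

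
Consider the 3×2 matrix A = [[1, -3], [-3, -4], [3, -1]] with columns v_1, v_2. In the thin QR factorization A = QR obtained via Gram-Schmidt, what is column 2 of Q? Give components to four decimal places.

v_1 = (1, -3, 3); ‖v_1‖ = 4.3589, so e_1 = (0.2294, -0.6882, 0.6882).
e_1·v_2 = 0.2294·(-3) + (-0.6882)·(-4) + 0.6882·(-1) = 1.3765.
u_2 = v_2 − 1.3765·e_1 = (-3.3158, -3.0526, -1.9474).
‖u_2‖ = 4.9097, so e_2 = (-0.6754, -0.6218, -0.3966).

e_2 = (-0.6754, -0.6218, -0.3966)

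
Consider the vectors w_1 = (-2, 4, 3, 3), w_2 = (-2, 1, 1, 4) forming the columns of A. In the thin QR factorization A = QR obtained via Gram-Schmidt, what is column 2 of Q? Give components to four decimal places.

q_2 = (-0.2778, -0.5000, -0.2870, 0.7685)

w_1 = (-2, 4, 3, 3); ‖w_1‖ = 6.1644, so q_1 = (-0.3244, 0.6489, 0.4867, 0.4867).
q_1·w_2 = (-0.3244)·(-2) + 0.6489·1 + 0.4867·1 + 0.4867·4 = 3.7311.
u_2 = w_2 − 3.7311·q_1 = (-0.7895, -1.4211, -0.8158, 2.1842).
‖u_2‖ = 2.8423, so q_2 = (-0.2778, -0.5000, -0.2870, 0.7685).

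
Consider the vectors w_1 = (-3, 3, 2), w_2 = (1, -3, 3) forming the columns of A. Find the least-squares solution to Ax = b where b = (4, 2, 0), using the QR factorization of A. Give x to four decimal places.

x = (-0.3298, -0.2094)

q_1 = w_1/‖w_1‖ = (-3, 3, 2)/4.6904 = (-0.6396, 0.6396, 0.4264).
r_{12} = q_1·w_2 = -1.2792.
u_2 = w_2 + 1.2792·q_1 = (0.1818, -2.1818, 3.5455).
‖u_2‖ = 4.1670, so q_2 = (0.0436, -0.5236, 0.8508).
Qᵀb = (-1.2792, -0.8727).
Back-substitute: x_2 = -0.8727/4.1670 = -0.2094.
x_1 = (-1.2792 + 1.2792·(-0.2094))/4.6904 = -0.3298.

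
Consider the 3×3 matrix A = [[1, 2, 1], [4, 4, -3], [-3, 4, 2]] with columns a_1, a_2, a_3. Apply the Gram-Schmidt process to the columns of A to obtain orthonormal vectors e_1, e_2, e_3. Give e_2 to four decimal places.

e_2 = (0.3007, 0.5230, 0.7975)

a_1 = (1, 4, -3); ‖a_1‖ = 5.0990, so e_1 = (0.1961, 0.7845, -0.5883).
e_1·a_2 = 0.1961·2 + 0.7845·4 + (-0.5883)·4 = 1.1767.
u_2 = a_2 − 1.1767·e_1 = (1.7692, 3.0769, 4.6923).
‖u_2‖ = 5.8835, so e_2 = (0.3007, 0.5230, 0.7975).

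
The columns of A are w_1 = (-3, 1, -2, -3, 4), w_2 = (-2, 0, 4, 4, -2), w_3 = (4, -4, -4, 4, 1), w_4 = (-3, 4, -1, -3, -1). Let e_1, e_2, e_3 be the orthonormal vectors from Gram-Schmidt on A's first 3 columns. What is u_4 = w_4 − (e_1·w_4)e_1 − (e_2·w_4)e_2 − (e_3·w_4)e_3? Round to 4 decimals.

w_1 = (-3, 1, -2, -3, 4); ‖w_1‖ = 6.2450, so e_1 = (-0.4804, 0.1601, -0.3203, -0.4804, 0.6405).
e_1·w_2 = (-0.4804)·(-2) + 0.1601·0 + (-0.3203)·4 + (-0.4804)·4 + 0.6405·(-2) = -3.5228.
u_2 = w_2 + 3.5228·e_1 = (-3.6923, 0.5641, 2.8718, 2.3077, 0.2564).
‖u_2‖ = 5.2526, so e_2 = (-0.7029, 0.1074, 0.5467, 0.4393, 0.0488).
e_1·w_3 = (-0.4804)·4 + 0.1601·(-4) + (-0.3203)·(-4) + (-0.4804)·4 + 0.6405·1 = -2.5621; e_2·w_3 = (-0.7029)·4 + 0.1074·(-4) + 0.5467·(-4) + 0.4393·4 + 0.0488·1 = -3.6221.
u_3 = w_3 + 2.5621·e_1 + 3.6221·e_2 = (0.2230, -3.2007, -2.8401, 4.3606, 2.8178).
‖u_3‖ = 6.7317, so e_3 = (0.0331, -0.4755, -0.4219, 0.6478, 0.4186).
e_1·w_4 = (-0.4804)·(-3) + 0.1601·4 + (-0.3203)·(-1) + (-0.4804)·(-3) + 0.6405·(-1) = 3.2026; e_2·w_4 = (-0.7029)·(-3) + 0.1074·4 + 0.5467·(-1) + 0.4393·(-3) + 0.0488·(-1) = 0.6248; e_3·w_4 = 0.0331·(-3) + (-0.4755)·4 + (-0.4219)·(-1) + 0.6478·(-3) + 0.4186·(-1) = -3.9413.
u_4 = w_4 − 3.2026·e_1 − 0.6248·e_2 + 3.9413·e_3 = (-0.8917, 1.5461, -1.9788, 0.8170, -1.4320).

u_4 = (-0.8917, 1.5461, -1.9788, 0.8170, -1.4320)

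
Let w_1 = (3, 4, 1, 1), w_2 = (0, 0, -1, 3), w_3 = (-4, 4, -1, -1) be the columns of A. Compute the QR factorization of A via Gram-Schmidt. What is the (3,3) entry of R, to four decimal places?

e_1 = w_1/‖w_1‖ = (3, 4, 1, 1)/5.1962 = (0.5774, 0.7698, 0.1925, 0.1925).
r_{12} = e_1·w_2 = 0.3849.
u_2 = w_2 − 0.3849·e_1 = (-0.2222, -0.2963, -1.0741, 2.9259).
‖u_2‖ = 3.1388, so e_2 = (-0.0708, -0.0944, -0.3422, 0.9322).
r_{13} = e_1·w_3 = 0.3849; r_{23} = e_2·w_3 = -0.6844.
u_3 = w_3 − 0.3849·e_1 + 0.6844·e_2 = (-4.2707, 3.6391, -1.3083, -0.4361).
r_{33} = ‖u_3‖ = 5.7778.

r_{33} = 5.7778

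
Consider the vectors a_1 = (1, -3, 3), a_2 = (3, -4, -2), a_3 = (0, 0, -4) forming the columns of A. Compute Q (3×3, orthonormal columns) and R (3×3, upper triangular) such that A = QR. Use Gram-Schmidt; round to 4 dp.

e_1 = a_1/‖a_1‖ = (1, -3, 3)/4.3589 = (0.2294, -0.6882, 0.6882).
r_{12} = e_1·a_2 = 2.0647.
u_2 = a_2 − 2.0647·e_1 = (2.5263, -2.5789, -3.4211).
‖u_2‖ = 4.9736, so e_2 = (0.5079, -0.5185, -0.6878).
r_{13} = e_1·a_3 = -2.7530; r_{23} = e_2·a_3 = 2.7514.
u_3 = a_3 + 2.7530·e_1 − 2.7514·e_2 = (-0.7660, -0.4681, -0.2128).
‖u_3‖ = 0.9225, so e_3 = (-0.8303, -0.5074, -0.2306).

Q = [[0.2294, 0.5079, -0.8303], [-0.6882, -0.5185, -0.5074], [0.6882, -0.6878, -0.2306]], R = [[4.3589, 2.0647, -2.7530], [0.0000, 4.9736, 2.7514], [0.0000, 0.0000, 0.9225]]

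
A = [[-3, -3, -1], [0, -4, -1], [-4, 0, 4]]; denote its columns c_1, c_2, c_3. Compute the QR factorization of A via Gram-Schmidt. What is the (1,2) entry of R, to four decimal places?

r_{12} = 1.8000

c_1 = (-3, 0, -4); ‖c_1‖ = 5.0000, so e_1 = (-0.6000, 0.0000, -0.8000).
r_{12} = e_1·c_2 = 1.8000.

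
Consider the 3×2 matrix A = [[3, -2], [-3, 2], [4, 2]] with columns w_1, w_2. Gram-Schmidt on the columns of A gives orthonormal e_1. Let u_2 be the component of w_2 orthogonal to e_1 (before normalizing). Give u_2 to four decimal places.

w_1 = (3, -3, 4); ‖w_1‖ = 5.8310, so e_1 = (0.5145, -0.5145, 0.6860).
e_1·w_2 = 0.5145·(-2) + (-0.5145)·2 + 0.6860·2 = -0.6860.
u_2 = w_2 + 0.6860·e_1 = (-1.6471, 1.6471, 2.4706).

u_2 = (-1.6471, 1.6471, 2.4706)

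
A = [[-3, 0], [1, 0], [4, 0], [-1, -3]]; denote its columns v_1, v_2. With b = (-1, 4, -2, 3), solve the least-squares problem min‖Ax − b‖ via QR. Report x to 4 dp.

v_1 = (-3, 1, 4, -1); ‖v_1‖ = 5.1962, so e_1 = (-0.5774, 0.1925, 0.7698, -0.1925).
e_1·v_2 = (-0.5774)·0 + 0.1925·0 + 0.7698·0 + (-0.1925)·(-3) = 0.5774.
u_2 = v_2 − 0.5774·e_1 = (0.3333, -0.1111, -0.4444, -2.8889).
‖u_2‖ = 2.9439, so e_2 = (0.1132, -0.0377, -0.1510, -0.9813).
Qᵀb = (-0.7698, -2.9062).
Back-substitute: x_2 = -2.9062/2.9439 = -0.9872.
x_1 = (-0.7698 − 0.5774·(-0.9872))/5.1962 = -0.0385.

x = (-0.0385, -0.9872)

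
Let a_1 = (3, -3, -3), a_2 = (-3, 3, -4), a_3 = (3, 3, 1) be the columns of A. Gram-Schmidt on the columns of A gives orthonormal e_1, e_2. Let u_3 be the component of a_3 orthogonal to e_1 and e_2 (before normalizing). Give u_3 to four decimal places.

a_1 = (3, -3, -3); ‖a_1‖ = 5.1962, so e_1 = (0.5774, -0.5774, -0.5774).
e_1·a_2 = 0.5774·(-3) + (-0.5774)·3 + (-0.5774)·(-4) = -1.1547.
u_2 = a_2 + 1.1547·e_1 = (-2.3333, 2.3333, -4.6667).
‖u_2‖ = 5.7155, so e_2 = (-0.4082, 0.4082, -0.8165).
e_1·a_3 = 0.5774·3 + (-0.5774)·3 + (-0.5774)·1 = -0.5774; e_2·a_3 = (-0.4082)·3 + 0.4082·3 + (-0.8165)·1 = -0.8165.
u_3 = a_3 + 0.5774·e_1 + 0.8165·e_2 = (3.0000, 3.0000, 0.0000).

u_3 = (3.0000, 3.0000, 0.0000)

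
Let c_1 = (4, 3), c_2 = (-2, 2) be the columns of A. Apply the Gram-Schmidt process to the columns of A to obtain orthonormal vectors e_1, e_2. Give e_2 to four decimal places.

c_1 = (4, 3); ‖c_1‖ = 5.0000, so e_1 = (0.8000, 0.6000).
e_1·c_2 = 0.8000·(-2) + 0.6000·2 = -0.4000.
u_2 = c_2 + 0.4000·e_1 = (-1.6800, 2.2400).
‖u_2‖ = 2.8000, so e_2 = (-0.6000, 0.8000).

e_2 = (-0.6000, 0.8000)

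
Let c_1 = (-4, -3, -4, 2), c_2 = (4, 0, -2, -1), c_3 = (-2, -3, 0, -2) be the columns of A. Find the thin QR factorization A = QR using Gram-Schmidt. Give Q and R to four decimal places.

c_1 = (-4, -3, -4, 2); ‖c_1‖ = 6.7082, so e_1 = (-0.5963, -0.4472, -0.5963, 0.2981).
e_1·c_2 = (-0.5963)·4 + (-0.4472)·0 + (-0.5963)·(-2) + 0.2981·(-1) = -1.4907.
u_2 = c_2 + 1.4907·e_1 = (3.1111, -0.6667, -2.8889, -0.5556).
‖u_2‖ = 4.3333, so e_2 = (0.7179, -0.1538, -0.6667, -0.1282).
e_1·c_3 = (-0.5963)·(-2) + (-0.4472)·(-3) + (-0.5963)·0 + 0.2981·(-2) = 1.9379; e_2·c_3 = 0.7179·(-2) + (-0.1538)·(-3) + (-0.6667)·0 + (-0.1282)·(-2) = -0.7179.
u_3 = c_3 − 1.9379·e_1 + 0.7179·e_2 = (-0.3290, -2.2438, 0.6769, -2.6698).
‖u_3‖ = 3.5678, so e_3 = (-0.0922, -0.6289, 0.1897, -0.7483).

Q = [[-0.5963, 0.7179, -0.0922], [-0.4472, -0.1538, -0.6289], [-0.5963, -0.6667, 0.1897], [0.2981, -0.1282, -0.7483]], R = [[6.7082, -1.4907, 1.9379], [0.0000, 4.3333, -0.7179], [0.0000, 0.0000, 3.5678]]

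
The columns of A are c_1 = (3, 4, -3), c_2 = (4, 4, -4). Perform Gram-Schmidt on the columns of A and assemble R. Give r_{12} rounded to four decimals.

r_{12} = 6.8599

c_1 = (3, 4, -3); ‖c_1‖ = 5.8310, so e_1 = (0.5145, 0.6860, -0.5145).
r_{12} = e_1·c_2 = 6.8599.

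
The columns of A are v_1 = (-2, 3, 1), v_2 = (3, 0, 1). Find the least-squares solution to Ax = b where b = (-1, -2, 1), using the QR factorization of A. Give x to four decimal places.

q_1 = v_1/‖v_1‖ = (-2, 3, 1)/3.7417 = (-0.5345, 0.8018, 0.2673).
r_{12} = q_1·v_2 = -1.3363.
u_2 = v_2 + 1.3363·q_1 = (2.2857, 1.0714, 1.3571).
‖u_2‖ = 2.8661, so q_2 = (0.7975, 0.3738, 0.4735).
Qᵀb = (-0.8018, -1.0717).
Back-substitute: x_2 = -1.0717/2.8661 = -0.3739.
x_1 = (-0.8018 + 1.3363·(-0.3739))/3.7417 = -0.3478.

x = (-0.3478, -0.3739)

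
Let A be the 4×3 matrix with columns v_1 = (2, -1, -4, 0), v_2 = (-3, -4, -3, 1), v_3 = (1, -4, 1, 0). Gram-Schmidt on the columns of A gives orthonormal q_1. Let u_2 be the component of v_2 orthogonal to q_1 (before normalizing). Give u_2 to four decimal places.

v_1 = (2, -1, -4, 0); ‖v_1‖ = 4.5826, so q_1 = (0.4364, -0.2182, -0.8729, 0.0000).
q_1·v_2 = 0.4364·(-3) + (-0.2182)·(-4) + (-0.8729)·(-3) + 0.0000·1 = 2.1822.
u_2 = v_2 − 2.1822·q_1 = (-3.9524, -3.5238, -1.0952, 1.0000).

u_2 = (-3.9524, -3.5238, -1.0952, 1.0000)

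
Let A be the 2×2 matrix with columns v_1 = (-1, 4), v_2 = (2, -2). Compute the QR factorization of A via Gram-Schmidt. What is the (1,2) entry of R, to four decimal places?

r_{12} = -2.4254

v_1 = (-1, 4); ‖v_1‖ = 4.1231, so q_1 = (-0.2425, 0.9701).
r_{12} = q_1·v_2 = -2.4254.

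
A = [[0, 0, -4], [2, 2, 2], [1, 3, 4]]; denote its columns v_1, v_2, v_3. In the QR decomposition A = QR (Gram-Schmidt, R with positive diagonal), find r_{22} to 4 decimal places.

r_{22} = 1.7889

v_1 = (0, 2, 1); ‖v_1‖ = 2.2361, so q_1 = (0.0000, 0.8944, 0.4472).
q_1·v_2 = 0.0000·0 + 0.8944·2 + 0.4472·3 = 3.1305.
u_2 = v_2 − 3.1305·q_1 = (0.0000, -0.8000, 1.6000).
r_{22} = ‖u_2‖ = 1.7889.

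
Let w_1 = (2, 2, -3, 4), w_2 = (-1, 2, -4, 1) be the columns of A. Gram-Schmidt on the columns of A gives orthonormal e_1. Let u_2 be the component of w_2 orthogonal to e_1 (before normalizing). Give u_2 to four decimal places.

e_1 = w_1/‖w_1‖ = (2, 2, -3, 4)/5.7446 = (0.3482, 0.3482, -0.5222, 0.6963).
r_{12} = e_1·w_2 = 3.1334.
u_2 = w_2 − 3.1334·e_1 = (-2.0909, 0.9091, -2.3636, -1.1818).

u_2 = (-2.0909, 0.9091, -2.3636, -1.1818)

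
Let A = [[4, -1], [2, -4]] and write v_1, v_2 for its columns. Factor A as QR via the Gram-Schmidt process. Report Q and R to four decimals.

Q = [[0.8944, 0.4472], [0.4472, -0.8944]], R = [[4.4721, -2.6833], [0.0000, 3.1305]]

v_1 = (4, 2); ‖v_1‖ = 4.4721, so q_1 = (0.8944, 0.4472).
q_1·v_2 = 0.8944·(-1) + 0.4472·(-4) = -2.6833.
u_2 = v_2 + 2.6833·q_1 = (1.4000, -2.8000).
‖u_2‖ = 3.1305, so q_2 = (0.4472, -0.8944).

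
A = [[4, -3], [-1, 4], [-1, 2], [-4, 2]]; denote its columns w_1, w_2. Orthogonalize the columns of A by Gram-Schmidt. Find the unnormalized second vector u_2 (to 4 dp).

q_1 = w_1/‖w_1‖ = (4, -1, -1, -4)/5.8310 = (0.6860, -0.1715, -0.1715, -0.6860).
r_{12} = q_1·w_2 = -4.4590.
u_2 = w_2 + 4.4590·q_1 = (0.0588, 3.2353, 1.2353, -1.0588).

u_2 = (0.0588, 3.2353, 1.2353, -1.0588)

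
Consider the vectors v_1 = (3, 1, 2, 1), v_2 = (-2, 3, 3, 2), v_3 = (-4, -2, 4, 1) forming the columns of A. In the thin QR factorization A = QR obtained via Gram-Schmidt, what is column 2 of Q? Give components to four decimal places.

v_1 = (3, 1, 2, 1); ‖v_1‖ = 3.8730, so q_1 = (0.7746, 0.2582, 0.5164, 0.2582).
q_1·v_2 = 0.7746·(-2) + 0.2582·3 + 0.5164·3 + 0.2582·2 = 1.2910.
u_2 = v_2 − 1.2910·q_1 = (-3.0000, 2.6667, 2.3333, 1.6667).
‖u_2‖ = 4.9329, so q_2 = (-0.6082, 0.5406, 0.4730, 0.3379).

q_2 = (-0.6082, 0.5406, 0.4730, 0.3379)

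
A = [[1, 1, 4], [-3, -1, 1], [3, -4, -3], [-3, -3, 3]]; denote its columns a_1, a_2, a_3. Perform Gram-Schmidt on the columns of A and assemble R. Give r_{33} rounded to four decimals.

r_{33} = 4.8020

a_1 = (1, -3, 3, -3); ‖a_1‖ = 5.2915, so e_1 = (0.1890, -0.5669, 0.5669, -0.5669).
e_1·a_2 = 0.1890·1 + (-0.5669)·(-1) + 0.5669·(-4) + (-0.5669)·(-3) = 0.1890.
u_2 = a_2 − 0.1890·e_1 = (0.9643, -0.8929, -4.1071, -2.8929).
‖u_2‖ = 5.1927, so e_2 = (0.1857, -0.1719, -0.7909, -0.5571).
e_1·a_3 = 0.1890·4 + (-0.5669)·1 + 0.5669·(-3) + (-0.5669)·3 = -3.2127; e_2·a_3 = 0.1857·4 + (-0.1719)·1 + (-0.7909)·(-3) + (-0.5571)·3 = 1.2724.
u_3 = a_3 + 3.2127·e_1 − 1.2724·e_2 = (4.3709, -0.6026, -0.1722, 1.8874).
r_{33} = ‖u_3‖ = 4.8020.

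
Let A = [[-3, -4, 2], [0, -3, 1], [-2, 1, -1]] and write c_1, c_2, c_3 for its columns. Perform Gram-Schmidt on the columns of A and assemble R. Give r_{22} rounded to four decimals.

r_{22} = 4.2787

c_1 = (-3, 0, -2); ‖c_1‖ = 3.6056, so q_1 = (-0.8321, 0.0000, -0.5547).
q_1·c_2 = (-0.8321)·(-4) + 0.0000·(-3) + (-0.5547)·1 = 2.7735.
u_2 = c_2 − 2.7735·q_1 = (-1.6923, -3.0000, 2.5385).
r_{22} = ‖u_2‖ = 4.2787.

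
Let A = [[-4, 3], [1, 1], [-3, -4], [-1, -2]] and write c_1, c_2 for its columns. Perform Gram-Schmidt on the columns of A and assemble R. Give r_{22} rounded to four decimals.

e_1 = c_1/‖c_1‖ = (-4, 1, -3, -1)/5.1962 = (-0.7698, 0.1925, -0.5774, -0.1925).
r_{12} = e_1·c_2 = 0.5774.
u_2 = c_2 − 0.5774·e_1 = (3.4444, 0.8889, -3.6667, -1.8889).
r_{22} = ‖u_2‖ = 5.4467.

r_{22} = 5.4467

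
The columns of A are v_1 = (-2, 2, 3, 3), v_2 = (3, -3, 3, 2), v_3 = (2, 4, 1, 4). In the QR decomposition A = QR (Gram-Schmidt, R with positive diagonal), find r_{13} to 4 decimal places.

e_1 = v_1/‖v_1‖ = (-2, 2, 3, 3)/5.0990 = (-0.3922, 0.3922, 0.5883, 0.5883).
r_{13} = e_1·v_3 = 3.7262.

r_{13} = 3.7262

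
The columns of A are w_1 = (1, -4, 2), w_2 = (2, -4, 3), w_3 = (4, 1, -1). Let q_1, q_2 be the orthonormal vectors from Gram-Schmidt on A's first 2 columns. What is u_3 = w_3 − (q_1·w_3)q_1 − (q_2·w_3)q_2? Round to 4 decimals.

q_1 = w_1/‖w_1‖ = (1, -4, 2)/4.5826 = (0.2182, -0.8729, 0.4364).
r_{12} = q_1·w_2 = 5.2372.
u_2 = w_2 − 5.2372·q_1 = (0.8571, 0.5714, 0.7143).
‖u_2‖ = 1.2536, so q_2 = (0.6838, 0.4558, 0.5698).
r_{13} = q_1·w_3 = -0.4364; r_{23} = q_2·w_3 = 2.6211.
u_3 = w_3 + 0.4364·q_1 − 2.6211·q_2 = (2.3030, -0.5758, -2.3030).

u_3 = (2.3030, -0.5758, -2.3030)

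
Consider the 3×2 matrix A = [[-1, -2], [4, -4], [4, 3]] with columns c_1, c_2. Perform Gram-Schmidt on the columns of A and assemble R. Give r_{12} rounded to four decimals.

c_1 = (-1, 4, 4); ‖c_1‖ = 5.7446, so e_1 = (-0.1741, 0.6963, 0.6963).
r_{12} = e_1·c_2 = -0.3482.

r_{12} = -0.3482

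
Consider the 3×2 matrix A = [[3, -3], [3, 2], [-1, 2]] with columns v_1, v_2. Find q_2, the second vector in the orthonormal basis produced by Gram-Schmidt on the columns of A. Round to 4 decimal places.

q_2 = (-0.5582, 0.7044, 0.4386)

q_1 = v_1/‖v_1‖ = (3, 3, -1)/4.3589 = (0.6882, 0.6882, -0.2294).
r_{12} = q_1·v_2 = -1.1471.
u_2 = v_2 + 1.1471·q_1 = (-2.2105, 2.7895, 1.7368).
‖u_2‖ = 3.9603, so q_2 = (-0.5582, 0.7044, 0.4386).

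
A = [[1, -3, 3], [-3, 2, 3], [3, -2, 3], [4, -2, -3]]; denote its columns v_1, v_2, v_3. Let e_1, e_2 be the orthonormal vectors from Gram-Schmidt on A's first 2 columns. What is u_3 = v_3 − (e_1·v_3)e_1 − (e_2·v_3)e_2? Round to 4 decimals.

u_3 = (-0.2913, 2.2718, 3.7282, -1.0194)

v_1 = (1, -3, 3, 4); ‖v_1‖ = 5.9161, so e_1 = (0.1690, -0.5071, 0.5071, 0.6761).
e_1·v_2 = 0.1690·(-3) + (-0.5071)·2 + 0.5071·(-2) + 0.6761·(-2) = -3.8877.
u_2 = v_2 + 3.8877·e_1 = (-2.3429, 0.0286, -0.0286, 0.6286).
‖u_2‖ = 2.4260, so e_2 = (-0.9657, 0.0118, -0.0118, 0.2591).
e_1·v_3 = 0.1690·3 + (-0.5071)·3 + 0.5071·3 + 0.6761·(-3) = -1.5213; e_2·v_3 = (-0.9657)·3 + 0.0118·3 + (-0.0118)·3 + 0.2591·(-3) = -3.6744.
u_3 = v_3 + 1.5213·e_1 + 3.6744·e_2 = (-0.2913, 2.2718, 3.7282, -1.0194).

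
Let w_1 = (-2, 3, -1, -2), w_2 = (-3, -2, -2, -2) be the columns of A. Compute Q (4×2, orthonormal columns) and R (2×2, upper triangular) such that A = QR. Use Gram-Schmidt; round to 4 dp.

e_1 = w_1/‖w_1‖ = (-2, 3, -1, -2)/4.2426 = (-0.4714, 0.7071, -0.2357, -0.4714).
r_{12} = e_1·w_2 = 1.4142.
u_2 = w_2 − 1.4142·e_1 = (-2.3333, -3.0000, -1.6667, -1.3333).
‖u_2‖ = 4.3589, so e_2 = (-0.5353, -0.6882, -0.3824, -0.3059).

Q = [[-0.4714, -0.5353], [0.7071, -0.6882], [-0.2357, -0.3824], [-0.4714, -0.3059]], R = [[4.2426, 1.4142], [0.0000, 4.3589]]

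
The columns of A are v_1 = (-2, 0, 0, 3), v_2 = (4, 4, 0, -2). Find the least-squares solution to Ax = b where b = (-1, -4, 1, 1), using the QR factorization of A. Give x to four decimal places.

q_1 = v_1/‖v_1‖ = (-2, 0, 0, 3)/3.6056 = (-0.5547, 0.0000, 0.0000, 0.8321).
r_{12} = q_1·v_2 = -3.8829.
u_2 = v_2 + 3.8829·q_1 = (1.8462, 4.0000, 0.0000, 1.2308).
‖u_2‖ = 4.5742, so q_2 = (0.4036, 0.8745, 0.0000, 0.2691).
Qᵀb = (1.3868, -3.6324).
Back-substitute: x_2 = -3.6324/4.5742 = -0.7941.
x_1 = (1.3868 + 3.8829·(-0.7941))/3.6056 = -0.4706.

x = (-0.4706, -0.7941)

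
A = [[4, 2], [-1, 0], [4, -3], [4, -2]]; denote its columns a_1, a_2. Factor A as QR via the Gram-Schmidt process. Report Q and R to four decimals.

a_1 = (4, -1, 4, 4); ‖a_1‖ = 7.0000, so q_1 = (0.5714, -0.1429, 0.5714, 0.5714).
q_1·a_2 = 0.5714·2 + (-0.1429)·0 + 0.5714·(-3) + 0.5714·(-2) = -1.7143.
u_2 = a_2 + 1.7143·q_1 = (2.9796, -0.2449, -2.0204, -1.0204).
‖u_2‖ = 3.7498, so q_2 = (0.7946, -0.0653, -0.5388, -0.2721).

Q = [[0.5714, 0.7946], [-0.1429, -0.0653], [0.5714, -0.5388], [0.5714, -0.2721]], R = [[7.0000, -1.7143], [0.0000, 3.7498]]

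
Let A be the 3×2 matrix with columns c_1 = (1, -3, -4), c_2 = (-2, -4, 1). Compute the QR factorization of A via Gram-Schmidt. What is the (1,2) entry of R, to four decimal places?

c_1 = (1, -3, -4); ‖c_1‖ = 5.0990, so e_1 = (0.1961, -0.5883, -0.7845).
r_{12} = e_1·c_2 = 1.1767.

r_{12} = 1.1767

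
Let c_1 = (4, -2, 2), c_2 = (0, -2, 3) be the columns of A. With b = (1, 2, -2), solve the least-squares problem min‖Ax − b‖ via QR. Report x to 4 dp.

x = (0.2264, -0.9434)

c_1 = (4, -2, 2); ‖c_1‖ = 4.8990, so e_1 = (0.8165, -0.4082, 0.4082).
e_1·c_2 = 0.8165·0 + (-0.4082)·(-2) + 0.4082·3 = 2.0412.
u_2 = c_2 − 2.0412·e_1 = (-1.6667, -1.1667, 2.1667).
‖u_2‖ = 2.9721, so e_2 = (-0.5608, -0.3925, 0.7290).
Qᵀb = (-0.8165, -2.8039).
Back-substitute: x_2 = -2.8039/2.9721 = -0.9434.
x_1 = (-0.8165 − 2.0412·(-0.9434))/4.8990 = 0.2264.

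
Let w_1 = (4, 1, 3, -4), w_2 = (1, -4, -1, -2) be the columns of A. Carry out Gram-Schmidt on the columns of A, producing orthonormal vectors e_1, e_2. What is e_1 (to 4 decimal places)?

e_1 = (0.6172, 0.1543, 0.4629, -0.6172)

w_1 = (4, 1, 3, -4); ‖w_1‖ = 6.4807, so e_1 = (0.6172, 0.1543, 0.4629, -0.6172).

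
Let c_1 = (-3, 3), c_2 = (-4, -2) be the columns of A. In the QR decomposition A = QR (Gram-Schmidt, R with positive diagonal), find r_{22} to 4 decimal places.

r_{22} = 4.2426

c_1 = (-3, 3); ‖c_1‖ = 4.2426, so q_1 = (-0.7071, 0.7071).
q_1·c_2 = (-0.7071)·(-4) + 0.7071·(-2) = 1.4142.
u_2 = c_2 − 1.4142·q_1 = (-3.0000, -3.0000).
r_{22} = ‖u_2‖ = 4.2426.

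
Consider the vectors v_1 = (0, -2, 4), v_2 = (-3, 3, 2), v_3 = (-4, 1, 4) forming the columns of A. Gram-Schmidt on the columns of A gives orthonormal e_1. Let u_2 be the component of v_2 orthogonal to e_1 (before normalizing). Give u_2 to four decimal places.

v_1 = (0, -2, 4); ‖v_1‖ = 4.4721, so e_1 = (0.0000, -0.4472, 0.8944).
e_1·v_2 = 0.0000·(-3) + (-0.4472)·3 + 0.8944·2 = 0.4472.
u_2 = v_2 − 0.4472·e_1 = (-3.0000, 3.2000, 1.6000).

u_2 = (-3.0000, 3.2000, 1.6000)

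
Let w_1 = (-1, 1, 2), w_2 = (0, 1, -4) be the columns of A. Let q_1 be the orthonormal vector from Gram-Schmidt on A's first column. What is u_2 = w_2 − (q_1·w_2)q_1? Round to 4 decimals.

w_1 = (-1, 1, 2); ‖w_1‖ = 2.4495, so q_1 = (-0.4082, 0.4082, 0.8165).
q_1·w_2 = (-0.4082)·0 + 0.4082·1 + 0.8165·(-4) = -2.8577.
u_2 = w_2 + 2.8577·q_1 = (-1.1667, 2.1667, -1.6667).

u_2 = (-1.1667, 2.1667, -1.6667)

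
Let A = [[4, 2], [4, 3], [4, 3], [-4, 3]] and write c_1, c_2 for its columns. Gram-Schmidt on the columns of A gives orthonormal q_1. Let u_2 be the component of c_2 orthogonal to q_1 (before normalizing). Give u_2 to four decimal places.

u_2 = (0.7500, 1.7500, 1.7500, 4.2500)

c_1 = (4, 4, 4, -4); ‖c_1‖ = 8.0000, so q_1 = (0.5000, 0.5000, 0.5000, -0.5000).
q_1·c_2 = 0.5000·2 + 0.5000·3 + 0.5000·3 + (-0.5000)·3 = 2.5000.
u_2 = c_2 − 2.5000·q_1 = (0.7500, 1.7500, 1.7500, 4.2500).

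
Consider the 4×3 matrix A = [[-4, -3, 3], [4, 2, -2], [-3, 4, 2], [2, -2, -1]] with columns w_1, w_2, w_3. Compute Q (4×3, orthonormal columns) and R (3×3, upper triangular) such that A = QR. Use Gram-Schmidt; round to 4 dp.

Q = [[-0.5963, -0.4628, 0.6223], [0.5963, 0.2878, 0.6818], [-0.4472, 0.7468, 0.2651], [0.2981, -0.3812, 0.2787]], R = [[6.7082, 0.5963, -4.1740], [0.0000, 5.7135, -0.0895], [0.0000, 0.0000, 0.7548]]

q_1 = w_1/‖w_1‖ = (-4, 4, -3, 2)/6.7082 = (-0.5963, 0.5963, -0.4472, 0.2981).
r_{12} = q_1·w_2 = 0.5963.
u_2 = w_2 − 0.5963·q_1 = (-2.6444, 1.6444, 4.2667, -2.1778).
‖u_2‖ = 5.7135, so q_2 = (-0.4628, 0.2878, 0.7468, -0.3812).
r_{13} = q_1·w_3 = -4.1740; r_{23} = q_2·w_3 = -0.0895.
u_3 = w_3 + 4.1740·q_1 + 0.0895·q_2 = (0.4697, 0.5146, 0.2001, 0.2103).
‖u_3‖ = 0.7548, so q_3 = (0.6223, 0.6818, 0.2651, 0.2787).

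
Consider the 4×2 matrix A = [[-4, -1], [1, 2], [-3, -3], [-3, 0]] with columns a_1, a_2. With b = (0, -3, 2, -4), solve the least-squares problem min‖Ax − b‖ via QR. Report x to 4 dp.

a_1 = (-4, 1, -3, -3); ‖a_1‖ = 5.9161, so e_1 = (-0.6761, 0.1690, -0.5071, -0.5071).
e_1·a_2 = (-0.6761)·(-1) + 0.1690·2 + (-0.5071)·(-3) + (-0.5071)·0 = 2.5355.
u_2 = a_2 − 2.5355·e_1 = (0.7143, 1.5714, -1.7143, 1.2857).
‖u_2‖ = 2.7516, so e_2 = (0.2596, 0.5711, -0.6230, 0.4673).
Qᵀb = (0.5071, -4.8283).
Back-substitute: x_2 = -4.8283/2.7516 = -1.7547.
x_1 = (0.5071 − 2.5355·(-1.7547))/5.9161 = 0.8377.

x = (0.8377, -1.7547)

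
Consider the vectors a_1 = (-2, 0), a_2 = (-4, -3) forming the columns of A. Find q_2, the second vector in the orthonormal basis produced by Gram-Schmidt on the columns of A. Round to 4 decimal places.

a_1 = (-2, 0); ‖a_1‖ = 2.0000, so q_1 = (-1.0000, 0.0000).
q_1·a_2 = (-1.0000)·(-4) + 0.0000·(-3) = 4.0000.
u_2 = a_2 − 4.0000·q_1 = (0.0000, -3.0000).
‖u_2‖ = 3.0000, so q_2 = (0.0000, -1.0000).

q_2 = (0.0000, -1.0000)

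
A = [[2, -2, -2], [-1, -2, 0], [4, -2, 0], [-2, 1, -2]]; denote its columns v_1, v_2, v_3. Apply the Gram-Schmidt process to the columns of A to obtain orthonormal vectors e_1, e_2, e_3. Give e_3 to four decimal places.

v_1 = (2, -1, 4, -2); ‖v_1‖ = 5.0000, so e_1 = (0.4000, -0.2000, 0.8000, -0.4000).
e_1·v_2 = 0.4000·(-2) + (-0.2000)·(-2) + 0.8000·(-2) + (-0.4000)·1 = -2.4000.
u_2 = v_2 + 2.4000·e_1 = (-1.0400, -2.4800, -0.0800, 0.0400).
‖u_2‖ = 2.6907, so e_2 = (-0.3865, -0.9217, -0.0297, 0.0149).
e_1·v_3 = 0.4000·(-2) + (-0.2000)·0 + 0.8000·0 + (-0.4000)·(-2) = 0.0000; e_2·v_3 = (-0.3865)·(-2) + (-0.9217)·0 + (-0.0297)·0 + 0.0149·(-2) = 0.7433.
u_3 = v_3 + 0.0000·e_1 − 0.7433·e_2 = (-1.7127, 0.6851, 0.0221, -2.0110).
‖u_3‖ = 2.7290, so e_3 = (-0.6276, 0.2510, 0.0081, -0.7369).

e_3 = (-0.6276, 0.2510, 0.0081, -0.7369)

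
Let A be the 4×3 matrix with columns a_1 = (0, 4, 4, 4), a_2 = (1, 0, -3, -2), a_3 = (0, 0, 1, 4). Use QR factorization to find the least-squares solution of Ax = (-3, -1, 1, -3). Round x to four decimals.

x = (-0.3690, -1.4127, -1.1270)

q_1 = a_1/‖a_1‖ = (0, 4, 4, 4)/6.9282 = (0.0000, 0.5774, 0.5774, 0.5774).
r_{12} = q_1·a_2 = -2.8868.
u_2 = a_2 + 2.8868·q_1 = (1.0000, 1.6667, -1.3333, -0.3333).
‖u_2‖ = 2.3805, so q_2 = (0.4201, 0.7001, -0.5601, -0.1400).
r_{13} = q_1·a_3 = 2.8868; r_{23} = q_2·a_3 = -1.1202.
u_3 = a_3 − 2.8868·q_1 + 1.1202·q_2 = (0.4706, -0.8824, -1.2941, 2.1765).
‖u_3‖ = 2.7225, so q_3 = (0.1729, -0.3241, -0.4753, 0.7995).
Qᵀb = (-1.7321, -2.1004, -3.0682).
Back-substitute: x_3 = -3.0682/2.7225 = -1.1270.
x_2 = (-2.1004 + 1.1202·(-1.1270))/2.3805 = -1.4127.
x_1 = (-1.7321 + 2.8868·(-1.4127) − 2.8868·(-1.1270))/6.9282 = -0.3690.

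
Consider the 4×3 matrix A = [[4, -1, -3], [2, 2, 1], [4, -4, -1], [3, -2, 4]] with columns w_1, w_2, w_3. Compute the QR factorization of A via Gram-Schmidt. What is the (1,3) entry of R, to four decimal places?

r_{13} = -0.2981

w_1 = (4, 2, 4, 3); ‖w_1‖ = 6.7082, so q_1 = (0.5963, 0.2981, 0.5963, 0.4472).
r_{13} = q_1·w_3 = -0.2981.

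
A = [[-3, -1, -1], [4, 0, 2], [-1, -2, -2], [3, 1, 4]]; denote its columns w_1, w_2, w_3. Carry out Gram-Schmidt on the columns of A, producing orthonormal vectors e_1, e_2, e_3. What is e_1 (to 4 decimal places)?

e_1 = (-0.5071, 0.6761, -0.1690, 0.5071)

w_1 = (-3, 4, -1, 3); ‖w_1‖ = 5.9161, so e_1 = (-0.5071, 0.6761, -0.1690, 0.5071).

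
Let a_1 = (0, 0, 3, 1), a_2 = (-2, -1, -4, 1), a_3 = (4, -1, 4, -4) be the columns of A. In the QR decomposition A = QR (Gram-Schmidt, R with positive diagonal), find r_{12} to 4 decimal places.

r_{12} = -3.4785

a_1 = (0, 0, 3, 1); ‖a_1‖ = 3.1623, so e_1 = (0.0000, 0.0000, 0.9487, 0.3162).
r_{12} = e_1·a_2 = -3.4785.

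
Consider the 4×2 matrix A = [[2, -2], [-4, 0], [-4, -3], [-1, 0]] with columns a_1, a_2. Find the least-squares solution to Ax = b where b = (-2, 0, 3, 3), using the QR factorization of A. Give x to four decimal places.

q_1 = a_1/‖a_1‖ = (2, -4, -4, -1)/6.0828 = (0.3288, -0.6576, -0.6576, -0.1644).
r_{12} = q_1·a_2 = 1.3152.
u_2 = a_2 − 1.3152·q_1 = (-2.4324, 0.8649, -2.1351, 0.2162).
‖u_2‖ = 3.3571, so q_2 = (-0.7246, 0.2576, -0.6360, 0.0644).
Qᵀb = (-3.1236, -0.2657).
Back-substitute: x_2 = -0.2657/3.3571 = -0.0791.
x_1 = (-3.1236 − 1.3152·(-0.0791))/6.0828 = -0.4964.

x = (-0.4964, -0.0791)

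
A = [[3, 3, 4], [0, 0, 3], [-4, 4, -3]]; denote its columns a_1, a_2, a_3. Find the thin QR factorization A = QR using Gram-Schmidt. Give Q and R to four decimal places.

Q = [[0.6000, 0.8000, 0.0000], [0.0000, 0.0000, 1.0000], [-0.8000, 0.6000, 0.0000]], R = [[5.0000, -1.4000, 4.8000], [0.0000, 4.8000, 1.4000], [0.0000, 0.0000, 3.0000]]

e_1 = a_1/‖a_1‖ = (3, 0, -4)/5.0000 = (0.6000, 0.0000, -0.8000).
r_{12} = e_1·a_2 = -1.4000.
u_2 = a_2 + 1.4000·e_1 = (3.8400, 0.0000, 2.8800).
‖u_2‖ = 4.8000, so e_2 = (0.8000, 0.0000, 0.6000).
r_{13} = e_1·a_3 = 4.8000; r_{23} = e_2·a_3 = 1.4000.
u_3 = a_3 − 4.8000·e_1 − 1.4000·e_2 = (0.0000, 3.0000, 0.0000).
‖u_3‖ = 3.0000, so e_3 = (0.0000, 1.0000, 0.0000).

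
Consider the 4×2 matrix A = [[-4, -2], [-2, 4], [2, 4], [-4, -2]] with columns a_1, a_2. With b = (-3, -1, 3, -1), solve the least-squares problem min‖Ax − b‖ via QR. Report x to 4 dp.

q_1 = a_1/‖a_1‖ = (-4, -2, 2, -4)/6.3246 = (-0.6325, -0.3162, 0.3162, -0.6325).
r_{12} = q_1·a_2 = 2.5298.
u_2 = a_2 − 2.5298·q_1 = (-0.4000, 4.8000, 3.2000, -0.4000).
‖u_2‖ = 5.7966, so q_2 = (-0.0690, 0.8281, 0.5521, -0.0690).
Qᵀb = (3.7947, 1.1041).
Back-substitute: x_2 = 1.1041/5.7966 = 0.1905.
x_1 = (3.7947 − 2.5298·0.1905)/6.3246 = 0.5238.

x = (0.5238, 0.1905)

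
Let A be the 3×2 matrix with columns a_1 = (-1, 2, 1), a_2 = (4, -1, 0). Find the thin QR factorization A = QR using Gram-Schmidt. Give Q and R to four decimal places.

Q = [[-0.4082, 0.9045], [0.8165, 0.3015], [0.4082, 0.3015]], R = [[2.4495, -2.4495], [0.0000, 3.3166]]

e_1 = a_1/‖a_1‖ = (-1, 2, 1)/2.4495 = (-0.4082, 0.8165, 0.4082).
r_{12} = e_1·a_2 = -2.4495.
u_2 = a_2 + 2.4495·e_1 = (3.0000, 1.0000, 1.0000).
‖u_2‖ = 3.3166, so e_2 = (0.9045, 0.3015, 0.3015).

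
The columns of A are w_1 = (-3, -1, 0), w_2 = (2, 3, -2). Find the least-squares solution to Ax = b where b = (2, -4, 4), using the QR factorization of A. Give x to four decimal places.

x = (-2.0000, -2.0000)

w_1 = (-3, -1, 0); ‖w_1‖ = 3.1623, so e_1 = (-0.9487, -0.3162, 0.0000).
e_1·w_2 = (-0.9487)·2 + (-0.3162)·3 + 0.0000·(-2) = -2.8460.
u_2 = w_2 + 2.8460·e_1 = (-0.7000, 2.1000, -2.0000).
‖u_2‖ = 2.9833, so e_2 = (-0.2346, 0.7039, -0.6704).
Qᵀb = (-0.6325, -5.9666).
Back-substitute: x_2 = -5.9666/2.9833 = -2.0000.
x_1 = (-0.6325 + 2.8460·(-2.0000))/3.1623 = -2.0000.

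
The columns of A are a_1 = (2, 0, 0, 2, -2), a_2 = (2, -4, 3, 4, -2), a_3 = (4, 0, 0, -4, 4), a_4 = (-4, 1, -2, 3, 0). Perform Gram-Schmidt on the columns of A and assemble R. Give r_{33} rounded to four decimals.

r_{33} = 6.4528

q_1 = a_1/‖a_1‖ = (2, 0, 0, 2, -2)/3.4641 = (0.5774, 0.0000, 0.0000, 0.5774, -0.5774).
r_{12} = q_1·a_2 = 4.6188.
u_2 = a_2 − 4.6188·q_1 = (-0.6667, -4.0000, 3.0000, 1.3333, 0.6667).
‖u_2‖ = 5.2599, so q_2 = (-0.1267, -0.7605, 0.5704, 0.2535, 0.1267).
r_{13} = q_1·a_3 = -2.3094; r_{23} = q_2·a_3 = -1.0140.
u_3 = a_3 + 2.3094·q_1 + 1.0140·q_2 = (5.2048, -0.7711, 0.5783, -2.4096, 2.7952).
r_{33} = ‖u_3‖ = 6.4528.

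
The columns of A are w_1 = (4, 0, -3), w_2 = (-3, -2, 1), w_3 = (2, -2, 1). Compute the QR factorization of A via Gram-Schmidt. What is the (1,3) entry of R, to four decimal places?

w_1 = (4, 0, -3); ‖w_1‖ = 5.0000, so e_1 = (0.8000, 0.0000, -0.6000).
r_{13} = e_1·w_3 = 1.0000.

r_{13} = 1.0000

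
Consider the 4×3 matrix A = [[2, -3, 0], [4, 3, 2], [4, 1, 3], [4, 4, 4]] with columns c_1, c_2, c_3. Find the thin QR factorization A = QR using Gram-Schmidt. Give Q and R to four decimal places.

Q = [[0.2774, -0.8528, -0.0823], [0.5547, 0.2132, -0.7996], [0.5547, -0.2132, 0.4036], [0.5547, 0.4264, 0.4371]], R = [[7.2111, 3.6056, 4.9923], [0.0000, 4.6904, 1.4924], [0.0000, 0.0000, 1.3600]]

c_1 = (2, 4, 4, 4); ‖c_1‖ = 7.2111, so q_1 = (0.2774, 0.5547, 0.5547, 0.5547).
q_1·c_2 = 0.2774·(-3) + 0.5547·3 + 0.5547·1 + 0.5547·4 = 3.6056.
u_2 = c_2 − 3.6056·q_1 = (-4.0000, 1.0000, -1.0000, 2.0000).
‖u_2‖ = 4.6904, so q_2 = (-0.8528, 0.2132, -0.2132, 0.4264).
q_1·c_3 = 0.2774·0 + 0.5547·2 + 0.5547·3 + 0.5547·4 = 4.9923; q_2·c_3 = (-0.8528)·0 + 0.2132·2 + (-0.2132)·3 + 0.4264·4 = 1.4924.
u_3 = c_3 − 4.9923·q_1 − 1.4924·q_2 = (-0.1119, -1.0874, 0.5490, 0.5944).
‖u_3‖ = 1.3600, so q_3 = (-0.0823, -0.7996, 0.4036, 0.4371).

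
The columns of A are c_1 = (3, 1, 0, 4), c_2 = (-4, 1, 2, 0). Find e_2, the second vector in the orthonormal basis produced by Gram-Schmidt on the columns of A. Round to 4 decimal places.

e_2 = (-0.6754, 0.3520, 0.4947, 0.4186)

c_1 = (3, 1, 0, 4); ‖c_1‖ = 5.0990, so e_1 = (0.5883, 0.1961, 0.0000, 0.7845).
e_1·c_2 = 0.5883·(-4) + 0.1961·1 + 0.0000·2 + 0.7845·0 = -2.1573.
u_2 = c_2 + 2.1573·e_1 = (-2.7308, 1.4231, 2.0000, 1.6923).
‖u_2‖ = 4.0430, so e_2 = (-0.6754, 0.3520, 0.4947, 0.4186).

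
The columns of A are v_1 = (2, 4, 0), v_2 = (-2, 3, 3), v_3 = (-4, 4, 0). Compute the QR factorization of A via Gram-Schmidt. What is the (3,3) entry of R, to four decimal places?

v_1 = (2, 4, 0); ‖v_1‖ = 4.4721, so q_1 = (0.4472, 0.8944, 0.0000).
q_1·v_2 = 0.4472·(-2) + 0.8944·3 + 0.0000·3 = 1.7889.
u_2 = v_2 − 1.7889·q_1 = (-2.8000, 1.4000, 3.0000).
‖u_2‖ = 4.3359, so q_2 = (-0.6458, 0.3229, 0.6919).
q_1·v_3 = 0.4472·(-4) + 0.8944·4 + 0.0000·0 = 1.7889; q_2·v_3 = (-0.6458)·(-4) + 0.3229·4 + 0.6919·0 = 3.8746.
u_3 = v_3 − 1.7889·q_1 − 3.8746·q_2 = (-2.2979, 1.1489, -2.6809).
r_{33} = ‖u_3‖ = 3.7131.

r_{33} = 3.7131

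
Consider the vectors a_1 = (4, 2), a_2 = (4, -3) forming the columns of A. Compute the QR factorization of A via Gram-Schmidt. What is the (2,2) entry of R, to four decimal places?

e_1 = a_1/‖a_1‖ = (4, 2)/4.4721 = (0.8944, 0.4472).
r_{12} = e_1·a_2 = 2.2361.
u_2 = a_2 − 2.2361·e_1 = (2.0000, -4.0000).
r_{22} = ‖u_2‖ = 4.4721.

r_{22} = 4.4721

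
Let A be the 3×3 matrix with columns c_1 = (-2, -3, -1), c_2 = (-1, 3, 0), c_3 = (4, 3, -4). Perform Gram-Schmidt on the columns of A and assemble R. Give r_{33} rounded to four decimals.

q_1 = c_1/‖c_1‖ = (-2, -3, -1)/3.7417 = (-0.5345, -0.8018, -0.2673).
r_{12} = q_1·c_2 = -1.8708.
u_2 = c_2 + 1.8708·q_1 = (-2.0000, 1.5000, -0.5000).
‖u_2‖ = 2.5495, so q_2 = (-0.7845, 0.5883, -0.1961).
r_{13} = q_1·c_3 = -3.4744; r_{23} = q_2·c_3 = -0.5883.
u_3 = c_3 + 3.4744·q_1 + 0.5883·q_2 = (1.6813, 0.5604, -5.0440).
r_{33} = ‖u_3‖ = 5.3463.

r_{33} = 5.3463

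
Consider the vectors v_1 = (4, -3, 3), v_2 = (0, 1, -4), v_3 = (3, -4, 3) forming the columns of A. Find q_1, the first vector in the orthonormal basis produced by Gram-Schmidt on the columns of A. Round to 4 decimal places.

q_1 = (0.6860, -0.5145, 0.5145)

v_1 = (4, -3, 3); ‖v_1‖ = 5.8310, so q_1 = (0.6860, -0.5145, 0.5145).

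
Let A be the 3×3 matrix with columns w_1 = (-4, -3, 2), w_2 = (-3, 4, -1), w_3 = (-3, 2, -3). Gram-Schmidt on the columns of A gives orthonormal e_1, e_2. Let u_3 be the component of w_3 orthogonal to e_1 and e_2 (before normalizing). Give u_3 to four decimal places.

w_1 = (-4, -3, 2); ‖w_1‖ = 5.3852, so e_1 = (-0.7428, -0.5571, 0.3714).
e_1·w_2 = (-0.7428)·(-3) + (-0.5571)·4 + 0.3714·(-1) = -0.3714.
u_2 = w_2 + 0.3714·e_1 = (-3.2759, 3.7931, -0.8621).
‖u_2‖ = 5.0855, so e_2 = (-0.6442, 0.7459, -0.1695).
e_1·w_3 = (-0.7428)·(-3) + (-0.5571)·2 + 0.3714·(-3) = 0.0000; e_2·w_3 = (-0.6442)·(-3) + 0.7459·2 + (-0.1695)·(-3) = 3.9328.
u_3 = w_3 + 0.0000·e_1 − 3.9328·e_2 = (-0.4667, -0.9333, -2.3333).

u_3 = (-0.4667, -0.9333, -2.3333)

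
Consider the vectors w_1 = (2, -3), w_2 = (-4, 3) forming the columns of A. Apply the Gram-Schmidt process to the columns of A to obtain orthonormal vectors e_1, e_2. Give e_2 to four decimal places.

e_1 = w_1/‖w_1‖ = (2, -3)/3.6056 = (0.5547, -0.8321).
r_{12} = e_1·w_2 = -4.7150.
u_2 = w_2 + 4.7150·e_1 = (-1.3846, -0.9231).
‖u_2‖ = 1.6641, so e_2 = (-0.8321, -0.5547).

e_2 = (-0.8321, -0.5547)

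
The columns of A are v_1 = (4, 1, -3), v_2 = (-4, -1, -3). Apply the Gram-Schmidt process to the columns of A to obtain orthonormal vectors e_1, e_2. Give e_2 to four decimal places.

e_2 = (-0.5708, -0.1427, -0.8086)

e_1 = v_1/‖v_1‖ = (4, 1, -3)/5.0990 = (0.7845, 0.1961, -0.5883).
r_{12} = e_1·v_2 = -1.5689.
u_2 = v_2 + 1.5689·e_1 = (-2.7692, -0.6923, -3.9231).
‖u_2‖ = 4.8516, so e_2 = (-0.5708, -0.1427, -0.8086).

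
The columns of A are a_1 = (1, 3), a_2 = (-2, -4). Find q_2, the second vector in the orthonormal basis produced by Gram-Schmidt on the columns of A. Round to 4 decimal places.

q_2 = (-0.9487, 0.3162)

a_1 = (1, 3); ‖a_1‖ = 3.1623, so q_1 = (0.3162, 0.9487).
q_1·a_2 = 0.3162·(-2) + 0.9487·(-4) = -4.4272.
u_2 = a_2 + 4.4272·q_1 = (-0.6000, 0.2000).
‖u_2‖ = 0.6325, so q_2 = (-0.9487, 0.3162).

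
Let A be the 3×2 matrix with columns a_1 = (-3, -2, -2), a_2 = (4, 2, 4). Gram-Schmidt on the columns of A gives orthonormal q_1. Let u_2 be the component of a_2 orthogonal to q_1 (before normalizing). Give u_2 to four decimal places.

q_1 = a_1/‖a_1‖ = (-3, -2, -2)/4.1231 = (-0.7276, -0.4851, -0.4851).
r_{12} = q_1·a_2 = -5.8209.
u_2 = a_2 + 5.8209·q_1 = (-0.2353, -0.8235, 1.1765).

u_2 = (-0.2353, -0.8235, 1.1765)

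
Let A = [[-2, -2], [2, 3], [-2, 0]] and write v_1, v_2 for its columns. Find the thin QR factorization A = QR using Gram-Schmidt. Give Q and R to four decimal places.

v_1 = (-2, 2, -2); ‖v_1‖ = 3.4641, so e_1 = (-0.5774, 0.5774, -0.5774).
e_1·v_2 = (-0.5774)·(-2) + 0.5774·3 + (-0.5774)·0 = 2.8868.
u_2 = v_2 − 2.8868·e_1 = (-0.3333, 1.3333, 1.6667).
‖u_2‖ = 2.1602, so e_2 = (-0.1543, 0.6172, 0.7715).

Q = [[-0.5774, -0.1543], [0.5774, 0.6172], [-0.5774, 0.7715]], R = [[3.4641, 2.8868], [0.0000, 2.1602]]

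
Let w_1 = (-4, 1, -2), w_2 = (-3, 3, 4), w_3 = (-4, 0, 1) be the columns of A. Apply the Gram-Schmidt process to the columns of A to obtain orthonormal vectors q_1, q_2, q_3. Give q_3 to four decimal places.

w_1 = (-4, 1, -2); ‖w_1‖ = 4.5826, so q_1 = (-0.8729, 0.2182, -0.4364).
q_1·w_2 = (-0.8729)·(-3) + 0.2182·3 + (-0.4364)·4 = 1.5275.
u_2 = w_2 − 1.5275·q_1 = (-1.6667, 2.6667, 4.6667).
‖u_2‖ = 5.6273, so q_2 = (-0.2962, 0.4739, 0.8293).
q_1·w_3 = (-0.8729)·(-4) + 0.2182·0 + (-0.4364)·1 = 3.0551; q_2·w_3 = (-0.2962)·(-4) + 0.4739·0 + 0.8293·1 = 2.0140.
u_3 = w_3 − 3.0551·q_1 − 2.0140·q_2 = (-0.7368, -1.6211, 0.6632).
‖u_3‖ = 1.9001, so q_3 = (-0.3878, -0.8531, 0.3490).

q_3 = (-0.3878, -0.8531, 0.3490)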